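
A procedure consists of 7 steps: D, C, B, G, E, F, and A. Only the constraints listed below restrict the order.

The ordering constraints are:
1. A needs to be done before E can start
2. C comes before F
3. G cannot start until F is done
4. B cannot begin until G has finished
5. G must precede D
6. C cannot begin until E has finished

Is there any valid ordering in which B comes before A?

Following A → E → C → F → G → B, A must precede B in every valid ordering.
So no valid ordering can have B before A.

No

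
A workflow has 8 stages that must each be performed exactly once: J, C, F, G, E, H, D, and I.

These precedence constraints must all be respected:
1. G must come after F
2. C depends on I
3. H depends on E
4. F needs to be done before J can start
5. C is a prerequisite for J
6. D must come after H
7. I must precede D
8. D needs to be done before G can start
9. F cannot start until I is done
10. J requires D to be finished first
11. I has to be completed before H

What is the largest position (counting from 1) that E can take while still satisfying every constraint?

4

Following every chain forward from E, the stages that must come later are J, G, H, D — 4 of them.
So at least 4 stages follow E, putting E no later than position 4. That position is achievable by scheduling everything else first.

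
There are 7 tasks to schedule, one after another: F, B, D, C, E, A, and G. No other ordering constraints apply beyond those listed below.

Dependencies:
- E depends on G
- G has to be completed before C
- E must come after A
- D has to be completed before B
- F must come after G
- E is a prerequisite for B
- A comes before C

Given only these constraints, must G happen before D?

No chain of constraints connects G to D in either direction.
There exist valid orderings with D before G, so G is not required to come first.

No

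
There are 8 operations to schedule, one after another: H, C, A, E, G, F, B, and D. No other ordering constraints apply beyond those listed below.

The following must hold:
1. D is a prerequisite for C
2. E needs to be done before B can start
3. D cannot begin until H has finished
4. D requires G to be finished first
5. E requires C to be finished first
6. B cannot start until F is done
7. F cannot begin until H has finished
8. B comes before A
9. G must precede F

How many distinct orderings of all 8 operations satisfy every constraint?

8

2 operations have no prerequisites (H, G), so any of them could come first.
Enumerating by repeatedly choosing an available operation (one whose prerequisites are all placed) gives 8 distinct complete orderings.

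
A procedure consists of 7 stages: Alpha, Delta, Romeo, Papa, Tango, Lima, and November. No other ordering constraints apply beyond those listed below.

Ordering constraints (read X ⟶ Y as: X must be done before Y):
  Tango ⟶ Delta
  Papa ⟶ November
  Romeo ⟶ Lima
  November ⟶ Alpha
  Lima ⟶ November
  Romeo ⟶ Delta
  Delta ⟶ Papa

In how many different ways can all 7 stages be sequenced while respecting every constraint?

2 stages have no prerequisites (Romeo, Tango), so any of them could come first.
Systematically extending each partial ordering one stage at a time and counting, there are 7 complete orderings.

7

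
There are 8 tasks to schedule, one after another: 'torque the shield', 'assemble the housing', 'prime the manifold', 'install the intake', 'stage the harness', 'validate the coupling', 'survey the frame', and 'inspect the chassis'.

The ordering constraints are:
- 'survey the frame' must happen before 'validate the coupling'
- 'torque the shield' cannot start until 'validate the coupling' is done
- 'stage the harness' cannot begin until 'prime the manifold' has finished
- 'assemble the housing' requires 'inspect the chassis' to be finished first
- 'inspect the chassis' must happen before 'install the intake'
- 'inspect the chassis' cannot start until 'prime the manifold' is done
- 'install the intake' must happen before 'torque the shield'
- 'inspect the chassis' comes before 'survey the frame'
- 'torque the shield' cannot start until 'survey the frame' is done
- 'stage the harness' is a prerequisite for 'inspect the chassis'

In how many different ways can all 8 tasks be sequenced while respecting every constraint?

15

Only 'prime the manifold' has no prerequisites, so it must go first.
Systematically extending each partial ordering one task at a time and counting, there are 15 complete orderings.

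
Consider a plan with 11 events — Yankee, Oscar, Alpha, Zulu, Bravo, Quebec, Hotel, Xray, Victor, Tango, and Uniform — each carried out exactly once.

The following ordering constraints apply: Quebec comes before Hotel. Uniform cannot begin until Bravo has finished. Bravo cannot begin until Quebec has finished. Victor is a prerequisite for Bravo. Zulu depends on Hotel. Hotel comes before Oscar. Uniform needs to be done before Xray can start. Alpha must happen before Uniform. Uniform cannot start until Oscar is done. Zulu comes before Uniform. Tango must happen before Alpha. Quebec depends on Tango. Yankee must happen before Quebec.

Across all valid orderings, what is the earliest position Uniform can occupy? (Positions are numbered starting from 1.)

Every event that must precede Uniform has to come before it. Tracing all chains that end at Uniform, those events are: Yankee, Oscar, Alpha, Zulu, Bravo, Quebec, Hotel, Victor, Tango — 9 in total.
So at minimum 9 events come before Uniform, putting Uniform no earlier than position 10. That position is achievable by scheduling exactly those predecessors first.

10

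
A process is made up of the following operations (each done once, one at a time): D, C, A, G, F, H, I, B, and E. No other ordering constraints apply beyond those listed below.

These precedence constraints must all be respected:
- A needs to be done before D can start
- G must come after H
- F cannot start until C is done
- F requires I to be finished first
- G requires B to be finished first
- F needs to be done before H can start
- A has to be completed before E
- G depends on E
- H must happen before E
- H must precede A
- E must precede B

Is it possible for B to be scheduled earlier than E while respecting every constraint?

No

Following E → B, E must precede B in every valid ordering.
So no valid ordering can have B before E.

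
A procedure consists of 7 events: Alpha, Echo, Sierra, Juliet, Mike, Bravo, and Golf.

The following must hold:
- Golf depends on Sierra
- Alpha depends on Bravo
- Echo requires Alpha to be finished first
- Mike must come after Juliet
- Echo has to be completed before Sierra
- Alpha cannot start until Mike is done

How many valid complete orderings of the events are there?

3

2 events have no prerequisites (Juliet, Bravo), so any of them could come first.
Systematically extending each partial ordering one event at a time and counting, there are 3 complete orderings.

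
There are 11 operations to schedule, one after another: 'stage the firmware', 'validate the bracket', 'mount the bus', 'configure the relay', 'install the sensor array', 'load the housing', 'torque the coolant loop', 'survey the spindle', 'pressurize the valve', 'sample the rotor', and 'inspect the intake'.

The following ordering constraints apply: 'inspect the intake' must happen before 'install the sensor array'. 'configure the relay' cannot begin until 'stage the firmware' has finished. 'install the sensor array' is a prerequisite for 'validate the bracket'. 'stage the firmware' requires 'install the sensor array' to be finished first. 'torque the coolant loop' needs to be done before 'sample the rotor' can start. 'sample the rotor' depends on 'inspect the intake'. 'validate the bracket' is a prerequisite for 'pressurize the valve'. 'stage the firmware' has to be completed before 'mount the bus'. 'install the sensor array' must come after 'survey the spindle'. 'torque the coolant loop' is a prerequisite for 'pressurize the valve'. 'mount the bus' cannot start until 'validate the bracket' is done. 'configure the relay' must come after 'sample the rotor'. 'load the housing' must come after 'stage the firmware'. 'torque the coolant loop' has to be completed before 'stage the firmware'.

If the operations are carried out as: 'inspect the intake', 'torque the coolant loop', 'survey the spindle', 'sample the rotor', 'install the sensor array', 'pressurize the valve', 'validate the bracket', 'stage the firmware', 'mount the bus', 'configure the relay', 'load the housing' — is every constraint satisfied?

No

The sequence places 'pressurize the valve' ahead of 'validate the bracket'.
But one of the constraints requires 'validate the bracket' before 'pressurize the valve', so this ordering violates it.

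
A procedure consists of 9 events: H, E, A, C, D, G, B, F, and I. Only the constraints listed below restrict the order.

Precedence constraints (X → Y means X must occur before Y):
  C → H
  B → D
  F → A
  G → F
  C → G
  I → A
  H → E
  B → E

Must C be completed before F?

Chaining the stated constraints: C → G → F.
So C must precede F in any valid ordering.

Yes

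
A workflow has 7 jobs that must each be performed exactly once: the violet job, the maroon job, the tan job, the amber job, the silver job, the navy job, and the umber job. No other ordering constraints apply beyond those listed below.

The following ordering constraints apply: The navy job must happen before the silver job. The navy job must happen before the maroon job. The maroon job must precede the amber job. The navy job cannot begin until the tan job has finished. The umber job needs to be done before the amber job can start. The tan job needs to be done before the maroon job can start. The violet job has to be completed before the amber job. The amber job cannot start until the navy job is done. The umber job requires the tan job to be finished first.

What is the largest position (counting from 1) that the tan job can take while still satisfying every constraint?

Every job that must follow the tan job has to come after it. Tracing all chains starting from the tan job, those jobs are: the maroon job, the amber job, the silver job, the navy job, the umber job — 5 in total.
So at least 5 jobs follow the tan job, putting the tan job no later than position 2. That position is achievable by scheduling everything else first.

2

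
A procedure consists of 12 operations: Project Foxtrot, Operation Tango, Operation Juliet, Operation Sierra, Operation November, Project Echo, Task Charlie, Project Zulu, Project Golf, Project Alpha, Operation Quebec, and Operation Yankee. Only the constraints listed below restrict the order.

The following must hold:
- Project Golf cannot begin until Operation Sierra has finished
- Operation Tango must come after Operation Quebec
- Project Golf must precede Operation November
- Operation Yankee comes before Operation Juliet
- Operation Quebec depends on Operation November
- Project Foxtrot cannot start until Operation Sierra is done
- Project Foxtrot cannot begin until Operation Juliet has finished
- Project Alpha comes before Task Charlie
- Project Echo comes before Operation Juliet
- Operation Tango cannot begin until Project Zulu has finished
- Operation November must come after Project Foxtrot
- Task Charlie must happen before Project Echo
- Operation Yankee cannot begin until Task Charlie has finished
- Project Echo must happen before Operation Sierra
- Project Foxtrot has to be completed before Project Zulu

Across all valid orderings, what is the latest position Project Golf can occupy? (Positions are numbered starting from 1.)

Every operation that must follow Project Golf has to come after it. Tracing all chains starting from Project Golf, those operations are: Operation Tango, Operation November, Operation Quebec — 3 in total.
With 3 mandatory successors out of 12 operations total, the latest slot for Project Golf is 12−3 = 9, and it's reachable by doing all non-successors before Project Golf.

9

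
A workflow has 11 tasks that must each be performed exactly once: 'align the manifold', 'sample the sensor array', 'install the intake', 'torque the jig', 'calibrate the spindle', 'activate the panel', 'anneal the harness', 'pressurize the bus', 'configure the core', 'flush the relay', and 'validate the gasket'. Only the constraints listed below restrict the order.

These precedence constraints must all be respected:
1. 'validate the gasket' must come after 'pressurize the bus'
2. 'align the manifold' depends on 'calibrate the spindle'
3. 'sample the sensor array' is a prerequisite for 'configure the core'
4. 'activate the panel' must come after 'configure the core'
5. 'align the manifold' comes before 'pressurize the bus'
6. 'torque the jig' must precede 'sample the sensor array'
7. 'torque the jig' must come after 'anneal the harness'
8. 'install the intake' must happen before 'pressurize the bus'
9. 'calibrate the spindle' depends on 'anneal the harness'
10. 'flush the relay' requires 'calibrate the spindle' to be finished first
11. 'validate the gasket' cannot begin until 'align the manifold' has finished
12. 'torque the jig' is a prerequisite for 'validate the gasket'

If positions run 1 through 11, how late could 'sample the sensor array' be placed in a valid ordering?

9

Following every chain forward from 'sample the sensor array', the tasks that must come later are 'activate the panel', 'configure the core' — 2 of them.
With 2 mandatory successors out of 11 tasks total, the latest slot for 'sample the sensor array' is 11−2 = 9, and it's reachable by doing all non-successors before 'sample the sensor array'.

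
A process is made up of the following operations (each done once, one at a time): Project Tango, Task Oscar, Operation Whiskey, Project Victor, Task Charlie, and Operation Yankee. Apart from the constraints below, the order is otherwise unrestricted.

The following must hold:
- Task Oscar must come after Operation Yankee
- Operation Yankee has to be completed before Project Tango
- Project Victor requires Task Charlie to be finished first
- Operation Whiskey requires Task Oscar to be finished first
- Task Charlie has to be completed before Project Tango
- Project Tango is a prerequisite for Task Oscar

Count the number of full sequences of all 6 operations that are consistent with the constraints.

2 operations have no prerequisites (Task Charlie, Operation Yankee), so any of them could come first.
Systematically extending each partial ordering one operation at a time and counting, there are 9 complete orderings.

9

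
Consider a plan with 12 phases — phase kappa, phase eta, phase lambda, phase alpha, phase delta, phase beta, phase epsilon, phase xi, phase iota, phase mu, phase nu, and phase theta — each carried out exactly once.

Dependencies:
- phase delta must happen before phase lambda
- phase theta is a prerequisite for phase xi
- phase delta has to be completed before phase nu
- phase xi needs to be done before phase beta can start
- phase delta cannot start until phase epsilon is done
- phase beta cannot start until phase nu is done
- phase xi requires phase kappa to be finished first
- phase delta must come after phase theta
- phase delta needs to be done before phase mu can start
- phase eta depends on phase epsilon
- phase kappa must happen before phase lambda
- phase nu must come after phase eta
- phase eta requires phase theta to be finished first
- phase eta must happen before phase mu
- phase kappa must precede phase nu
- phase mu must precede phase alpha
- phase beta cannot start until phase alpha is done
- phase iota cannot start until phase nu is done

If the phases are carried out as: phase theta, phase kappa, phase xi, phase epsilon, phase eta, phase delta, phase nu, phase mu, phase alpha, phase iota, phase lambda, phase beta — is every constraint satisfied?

Yes

Every stated constraint is respected: phase kappa sits at position 2, ahead of phase lambda at position 11, and each of the other listed pairs likewise has the predecessor earlier in the sequence.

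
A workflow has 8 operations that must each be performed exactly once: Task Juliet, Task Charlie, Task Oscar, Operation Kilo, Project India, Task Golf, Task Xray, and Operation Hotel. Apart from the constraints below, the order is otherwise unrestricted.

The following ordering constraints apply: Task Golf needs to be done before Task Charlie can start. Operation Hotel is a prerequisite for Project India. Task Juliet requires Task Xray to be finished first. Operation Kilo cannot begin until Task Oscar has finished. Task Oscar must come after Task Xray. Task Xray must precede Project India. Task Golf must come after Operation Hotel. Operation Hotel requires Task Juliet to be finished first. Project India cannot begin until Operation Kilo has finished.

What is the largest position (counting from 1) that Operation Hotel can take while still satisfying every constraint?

5

Following every chain forward from Operation Hotel, the operations that must come later are Task Charlie, Project India, Task Golf — 3 of them.
With 3 mandatory successors out of 8 operations total, the latest slot for Operation Hotel is 8−3 = 5, and it's reachable by doing all non-successors before Operation Hotel.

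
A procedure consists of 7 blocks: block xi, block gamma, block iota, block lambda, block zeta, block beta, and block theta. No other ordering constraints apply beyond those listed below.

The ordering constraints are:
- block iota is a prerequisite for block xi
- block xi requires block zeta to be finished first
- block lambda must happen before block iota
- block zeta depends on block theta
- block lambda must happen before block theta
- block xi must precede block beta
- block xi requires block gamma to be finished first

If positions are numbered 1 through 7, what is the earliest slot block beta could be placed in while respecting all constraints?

Working backwards through the constraints from block beta, its full set of required predecessors is block xi, block gamma, block iota, block lambda, block zeta, block theta — 6 of them.
So at minimum 6 blocks come before block beta, putting block beta no earlier than position 7. That position is achievable by scheduling exactly those predecessors first.

7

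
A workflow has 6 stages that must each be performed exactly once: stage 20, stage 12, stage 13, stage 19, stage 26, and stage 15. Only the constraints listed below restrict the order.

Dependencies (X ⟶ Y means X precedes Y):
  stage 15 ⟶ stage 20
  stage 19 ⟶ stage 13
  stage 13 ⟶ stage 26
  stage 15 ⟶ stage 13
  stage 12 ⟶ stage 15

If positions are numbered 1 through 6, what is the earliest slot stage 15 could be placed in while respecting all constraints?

The only stage forced before stage 15 (directly or transitively) is stage 12.
So at minimum 1 stage comes before stage 15, putting stage 15 no earlier than position 2. That position is achievable by scheduling exactly that predecessor first.

2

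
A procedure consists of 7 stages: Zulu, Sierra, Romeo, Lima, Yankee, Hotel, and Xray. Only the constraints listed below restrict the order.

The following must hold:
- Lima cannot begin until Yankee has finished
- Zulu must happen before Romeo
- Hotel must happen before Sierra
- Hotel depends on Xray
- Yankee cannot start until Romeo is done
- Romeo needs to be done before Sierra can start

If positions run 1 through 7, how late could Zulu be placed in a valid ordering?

Following every chain forward from Zulu, the stages that must come later are Sierra, Romeo, Lima, Yankee — 4 of them.
With 4 mandatory successors out of 7 stages total, the latest slot for Zulu is 7−4 = 3, and it's reachable by doing all non-successors before Zulu.

3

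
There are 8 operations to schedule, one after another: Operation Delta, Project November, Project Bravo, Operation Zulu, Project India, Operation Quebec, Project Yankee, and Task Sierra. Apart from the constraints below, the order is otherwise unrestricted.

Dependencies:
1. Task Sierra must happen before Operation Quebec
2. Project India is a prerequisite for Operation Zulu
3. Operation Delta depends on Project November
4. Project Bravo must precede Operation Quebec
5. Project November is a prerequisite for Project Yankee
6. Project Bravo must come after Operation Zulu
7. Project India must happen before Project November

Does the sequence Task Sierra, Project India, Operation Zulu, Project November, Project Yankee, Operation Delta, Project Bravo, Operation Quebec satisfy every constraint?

Checking each listed constraint against this order: for instance, Task Sierra is in position 1 and Operation Quebec in position 8, so that constraint holds — and the remaining constraints check out the same way.

Yes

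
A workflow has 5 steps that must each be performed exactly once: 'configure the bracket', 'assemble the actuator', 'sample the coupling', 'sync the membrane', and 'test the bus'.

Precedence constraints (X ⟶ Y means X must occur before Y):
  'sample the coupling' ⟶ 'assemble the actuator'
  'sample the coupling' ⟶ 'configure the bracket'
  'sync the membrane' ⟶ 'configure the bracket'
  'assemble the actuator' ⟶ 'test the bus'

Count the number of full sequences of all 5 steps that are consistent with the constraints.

2 steps have no prerequisites ('sample the coupling', 'sync the membrane'), so any of them could come first.
Enumerating by repeatedly choosing an available step (one whose prerequisites are all placed) gives 9 distinct complete orderings.

9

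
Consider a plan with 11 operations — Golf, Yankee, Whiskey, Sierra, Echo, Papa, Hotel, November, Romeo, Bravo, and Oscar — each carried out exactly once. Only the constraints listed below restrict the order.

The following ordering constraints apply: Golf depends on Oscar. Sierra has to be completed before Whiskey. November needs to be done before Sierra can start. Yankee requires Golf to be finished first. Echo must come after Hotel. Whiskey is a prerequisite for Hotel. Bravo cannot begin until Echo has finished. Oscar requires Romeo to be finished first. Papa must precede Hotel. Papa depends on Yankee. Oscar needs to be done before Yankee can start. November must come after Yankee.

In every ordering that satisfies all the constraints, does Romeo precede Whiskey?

Yes

There is a constraint chain Romeo → Oscar → Yankee → November → Sierra → Whiskey.
That forces Romeo before Whiskey in every valid schedule.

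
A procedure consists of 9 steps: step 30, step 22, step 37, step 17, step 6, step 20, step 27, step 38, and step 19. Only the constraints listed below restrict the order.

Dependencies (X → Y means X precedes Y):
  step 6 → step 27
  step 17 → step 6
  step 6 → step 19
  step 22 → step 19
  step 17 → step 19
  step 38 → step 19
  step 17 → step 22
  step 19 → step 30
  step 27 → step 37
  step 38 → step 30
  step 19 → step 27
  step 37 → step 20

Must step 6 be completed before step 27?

Yes

Tracing the constraints gives a chain: step 6 → step 27.
So step 6 must precede step 27 in any valid ordering.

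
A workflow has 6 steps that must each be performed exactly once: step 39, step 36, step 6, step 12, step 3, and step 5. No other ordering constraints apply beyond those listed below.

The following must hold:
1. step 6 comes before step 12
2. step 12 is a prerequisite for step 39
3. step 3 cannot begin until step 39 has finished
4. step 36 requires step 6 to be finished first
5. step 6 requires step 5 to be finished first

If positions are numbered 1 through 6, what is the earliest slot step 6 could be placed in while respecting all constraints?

Working backwards through the constraints from step 6, its only required predecessor is step 5.
With 1 mandatory predecessor, the earliest step 6 can sit is position 1+1 = 2, and placing just that one first achieves it.

2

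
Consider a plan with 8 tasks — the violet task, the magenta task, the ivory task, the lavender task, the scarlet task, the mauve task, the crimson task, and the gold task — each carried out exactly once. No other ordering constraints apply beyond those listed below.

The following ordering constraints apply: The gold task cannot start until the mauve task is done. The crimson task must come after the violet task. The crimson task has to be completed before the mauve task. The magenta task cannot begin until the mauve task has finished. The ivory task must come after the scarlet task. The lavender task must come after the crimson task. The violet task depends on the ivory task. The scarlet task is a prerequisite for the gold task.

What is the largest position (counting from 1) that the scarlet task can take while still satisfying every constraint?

1

The tasks that are forced after the scarlet task, directly or by a chain of constraints, are the violet task, the magenta task, the ivory task, the lavender task, the mauve task, the crimson task, the gold task. That's 7 tasks.
With 7 mandatory successors out of 8 tasks total, the latest slot for the scarlet task is 8−7 = 1, and it's reachable by doing all non-successors before the scarlet task.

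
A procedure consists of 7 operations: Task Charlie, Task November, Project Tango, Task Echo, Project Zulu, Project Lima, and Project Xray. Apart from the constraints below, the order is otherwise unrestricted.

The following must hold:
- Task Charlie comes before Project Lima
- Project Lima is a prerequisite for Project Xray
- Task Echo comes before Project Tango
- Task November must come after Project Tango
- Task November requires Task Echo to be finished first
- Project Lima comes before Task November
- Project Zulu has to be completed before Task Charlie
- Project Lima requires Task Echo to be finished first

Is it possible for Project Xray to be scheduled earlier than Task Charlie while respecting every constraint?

Following Task Charlie → Project Lima → Project Xray, Task Charlie must precede Project Xray in every valid ordering.
Hence Project Xray can never be scheduled before Task Charlie.

No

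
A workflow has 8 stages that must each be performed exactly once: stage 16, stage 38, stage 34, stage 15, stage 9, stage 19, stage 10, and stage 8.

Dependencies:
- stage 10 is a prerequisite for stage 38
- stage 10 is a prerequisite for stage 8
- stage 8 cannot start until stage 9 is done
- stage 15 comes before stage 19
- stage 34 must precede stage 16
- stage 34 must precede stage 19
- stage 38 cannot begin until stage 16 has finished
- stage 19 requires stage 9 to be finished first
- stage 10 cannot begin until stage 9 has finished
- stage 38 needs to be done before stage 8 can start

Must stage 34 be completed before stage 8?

Following the dependencies: stage 34 → stage 16 → stage 38 → stage 8.
That forces stage 34 before stage 8 in every valid schedule.

Yes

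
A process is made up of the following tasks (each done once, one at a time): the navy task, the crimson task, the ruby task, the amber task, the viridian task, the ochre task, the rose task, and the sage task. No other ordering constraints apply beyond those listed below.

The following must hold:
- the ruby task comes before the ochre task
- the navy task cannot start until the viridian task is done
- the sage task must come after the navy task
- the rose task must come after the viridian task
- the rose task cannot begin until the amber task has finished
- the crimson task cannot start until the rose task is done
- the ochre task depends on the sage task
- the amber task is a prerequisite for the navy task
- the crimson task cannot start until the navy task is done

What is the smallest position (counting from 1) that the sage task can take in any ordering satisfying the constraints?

Working backwards through the constraints from the sage task, its full set of required predecessors is the navy task, the amber task, the viridian task — 3 of them.
So at minimum 3 tasks come before the sage task, putting the sage task no earlier than position 4. That position is achievable by scheduling exactly those predecessors first.

4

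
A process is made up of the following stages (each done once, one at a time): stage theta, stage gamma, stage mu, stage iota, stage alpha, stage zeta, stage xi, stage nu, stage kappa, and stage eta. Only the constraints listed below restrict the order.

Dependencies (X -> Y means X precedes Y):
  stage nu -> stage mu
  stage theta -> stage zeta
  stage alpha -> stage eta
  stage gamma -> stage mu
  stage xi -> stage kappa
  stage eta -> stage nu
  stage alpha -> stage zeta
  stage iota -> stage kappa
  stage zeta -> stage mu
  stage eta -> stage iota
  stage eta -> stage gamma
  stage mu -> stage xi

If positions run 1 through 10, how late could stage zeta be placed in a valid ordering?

7

The stages that are forced after stage zeta, directly or by a chain of constraints, are stage mu, stage xi, stage kappa. That's 3 stages.
So at least 3 stages follow stage zeta, putting stage zeta no later than position 7. That position is achievable by scheduling everything else first.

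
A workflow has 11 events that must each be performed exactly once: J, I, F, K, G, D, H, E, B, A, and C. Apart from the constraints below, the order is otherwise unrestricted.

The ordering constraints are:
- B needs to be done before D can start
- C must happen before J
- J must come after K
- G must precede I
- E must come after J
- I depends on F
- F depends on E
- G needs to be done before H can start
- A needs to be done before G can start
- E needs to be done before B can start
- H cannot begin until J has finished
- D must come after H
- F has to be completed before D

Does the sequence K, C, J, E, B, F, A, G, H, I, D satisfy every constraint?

Yes

Going through the constraints one by one, each required predecessor appears earlier in the sequence than its dependent — e.g. J (position 3) is before H (position 9), as required.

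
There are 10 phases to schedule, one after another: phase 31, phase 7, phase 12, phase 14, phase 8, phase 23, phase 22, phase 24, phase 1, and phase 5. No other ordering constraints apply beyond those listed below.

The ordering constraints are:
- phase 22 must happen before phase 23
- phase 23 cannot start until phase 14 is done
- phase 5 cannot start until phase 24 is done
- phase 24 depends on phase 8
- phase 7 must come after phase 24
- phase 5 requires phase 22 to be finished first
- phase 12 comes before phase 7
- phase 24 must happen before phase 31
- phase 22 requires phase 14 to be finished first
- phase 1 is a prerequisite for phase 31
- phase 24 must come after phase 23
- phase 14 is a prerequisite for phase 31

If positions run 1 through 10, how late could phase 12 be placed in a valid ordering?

Following the constraints forward from phase 12, its only required successor is phase 7.
So at least 1 phase follows phase 12, putting phase 12 no later than position 9. That position is achievable by scheduling everything else first.

9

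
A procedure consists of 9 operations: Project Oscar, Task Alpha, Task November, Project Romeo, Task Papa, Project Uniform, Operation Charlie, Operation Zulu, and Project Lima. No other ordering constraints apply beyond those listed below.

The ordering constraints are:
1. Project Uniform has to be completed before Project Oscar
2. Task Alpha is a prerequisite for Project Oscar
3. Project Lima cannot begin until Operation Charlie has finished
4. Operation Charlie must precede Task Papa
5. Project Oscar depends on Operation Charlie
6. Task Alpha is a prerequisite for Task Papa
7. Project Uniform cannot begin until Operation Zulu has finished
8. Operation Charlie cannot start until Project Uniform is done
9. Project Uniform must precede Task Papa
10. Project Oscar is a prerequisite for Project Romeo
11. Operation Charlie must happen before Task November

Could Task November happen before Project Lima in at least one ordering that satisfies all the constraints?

Yes

No chain of constraints runs from Project Lima to Task November, so Project Lima is not required to come first.
That means at least one valid schedule has Task November before Project Lima.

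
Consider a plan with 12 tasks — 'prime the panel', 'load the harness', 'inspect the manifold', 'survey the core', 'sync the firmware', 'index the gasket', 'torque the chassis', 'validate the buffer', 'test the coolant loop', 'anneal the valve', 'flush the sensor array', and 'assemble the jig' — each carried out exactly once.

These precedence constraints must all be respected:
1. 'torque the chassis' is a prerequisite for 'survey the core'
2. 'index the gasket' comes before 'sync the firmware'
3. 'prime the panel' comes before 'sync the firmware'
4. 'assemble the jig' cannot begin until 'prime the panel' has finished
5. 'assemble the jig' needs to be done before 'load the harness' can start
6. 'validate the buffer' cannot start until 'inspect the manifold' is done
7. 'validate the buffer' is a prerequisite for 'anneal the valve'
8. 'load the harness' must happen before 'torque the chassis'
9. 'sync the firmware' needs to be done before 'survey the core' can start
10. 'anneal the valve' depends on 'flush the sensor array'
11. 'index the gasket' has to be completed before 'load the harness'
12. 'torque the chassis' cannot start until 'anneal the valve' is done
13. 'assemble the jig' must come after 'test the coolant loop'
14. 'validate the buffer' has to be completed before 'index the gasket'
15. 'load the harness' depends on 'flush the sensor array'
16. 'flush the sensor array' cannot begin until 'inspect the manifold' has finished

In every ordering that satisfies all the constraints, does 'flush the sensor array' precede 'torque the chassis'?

Chaining the stated constraints: 'flush the sensor array' → 'anneal the valve' → 'torque the chassis'.
That forces 'flush the sensor array' before 'torque the chassis' in every valid schedule.

Yes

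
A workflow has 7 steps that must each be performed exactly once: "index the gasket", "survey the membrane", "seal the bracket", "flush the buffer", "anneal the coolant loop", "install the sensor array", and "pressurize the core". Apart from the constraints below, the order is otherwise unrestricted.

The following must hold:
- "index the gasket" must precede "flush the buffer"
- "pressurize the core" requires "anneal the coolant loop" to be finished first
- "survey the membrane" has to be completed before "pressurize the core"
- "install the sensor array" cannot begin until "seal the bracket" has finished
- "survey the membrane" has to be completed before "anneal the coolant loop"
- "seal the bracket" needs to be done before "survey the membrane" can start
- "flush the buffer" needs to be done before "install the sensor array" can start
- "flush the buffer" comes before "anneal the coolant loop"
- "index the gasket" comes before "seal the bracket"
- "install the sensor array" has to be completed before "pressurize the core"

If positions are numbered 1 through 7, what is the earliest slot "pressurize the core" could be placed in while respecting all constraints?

7

Working backwards through the constraints from "pressurize the core", its full set of required predecessors is "index the gasket", "survey the membrane", "seal the bracket", "flush the buffer", "anneal the coolant loop", "install the sensor array" — 6 of them.
With 6 mandatory predecessors, the earliest "pressurize the core" can sit is position 6+1 = 7, and placing just those 6 first achieves it.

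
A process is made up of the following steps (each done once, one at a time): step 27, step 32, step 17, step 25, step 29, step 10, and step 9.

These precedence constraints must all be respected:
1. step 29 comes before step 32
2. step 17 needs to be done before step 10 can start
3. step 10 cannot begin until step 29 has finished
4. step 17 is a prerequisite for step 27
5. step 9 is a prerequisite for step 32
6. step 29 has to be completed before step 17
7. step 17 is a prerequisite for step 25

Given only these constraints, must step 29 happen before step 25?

Yes

Chaining the stated constraints: step 29 → step 17 → step 25.
So step 29 must precede step 25 in any valid ordering.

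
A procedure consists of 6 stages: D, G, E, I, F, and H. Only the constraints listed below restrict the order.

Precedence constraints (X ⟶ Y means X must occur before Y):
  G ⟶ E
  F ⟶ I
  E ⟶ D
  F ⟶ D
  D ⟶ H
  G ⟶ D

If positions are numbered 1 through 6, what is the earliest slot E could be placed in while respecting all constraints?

2

Working backwards through the constraints from E, its only required predecessor is G.
So at minimum 1 stage comes before E, putting E no earlier than position 2. That position is achievable by scheduling exactly that predecessor first.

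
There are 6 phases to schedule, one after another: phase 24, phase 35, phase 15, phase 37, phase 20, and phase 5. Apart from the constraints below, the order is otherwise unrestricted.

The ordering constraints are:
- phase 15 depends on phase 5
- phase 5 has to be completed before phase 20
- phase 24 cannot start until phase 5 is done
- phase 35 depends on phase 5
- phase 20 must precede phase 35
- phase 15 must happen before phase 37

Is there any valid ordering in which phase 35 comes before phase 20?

The constraints give a chain phase 20 → phase 35, which forces phase 20 before phase 35.
So no valid ordering can have phase 35 before phase 20.

No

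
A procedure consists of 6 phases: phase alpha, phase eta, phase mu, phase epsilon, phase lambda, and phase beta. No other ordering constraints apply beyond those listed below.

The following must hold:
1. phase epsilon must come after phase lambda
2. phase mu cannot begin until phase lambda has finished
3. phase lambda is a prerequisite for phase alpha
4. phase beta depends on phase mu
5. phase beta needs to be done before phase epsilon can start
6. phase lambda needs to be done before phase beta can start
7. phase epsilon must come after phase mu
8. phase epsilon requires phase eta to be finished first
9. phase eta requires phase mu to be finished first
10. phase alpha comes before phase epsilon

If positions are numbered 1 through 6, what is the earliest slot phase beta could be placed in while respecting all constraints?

3

The phases that are forced before phase beta, directly or transitively, are phase mu, phase lambda. That's 2 phases.
With 2 mandatory predecessors, the earliest phase beta can sit is position 2+1 = 3, and placing just those 2 first achieves it.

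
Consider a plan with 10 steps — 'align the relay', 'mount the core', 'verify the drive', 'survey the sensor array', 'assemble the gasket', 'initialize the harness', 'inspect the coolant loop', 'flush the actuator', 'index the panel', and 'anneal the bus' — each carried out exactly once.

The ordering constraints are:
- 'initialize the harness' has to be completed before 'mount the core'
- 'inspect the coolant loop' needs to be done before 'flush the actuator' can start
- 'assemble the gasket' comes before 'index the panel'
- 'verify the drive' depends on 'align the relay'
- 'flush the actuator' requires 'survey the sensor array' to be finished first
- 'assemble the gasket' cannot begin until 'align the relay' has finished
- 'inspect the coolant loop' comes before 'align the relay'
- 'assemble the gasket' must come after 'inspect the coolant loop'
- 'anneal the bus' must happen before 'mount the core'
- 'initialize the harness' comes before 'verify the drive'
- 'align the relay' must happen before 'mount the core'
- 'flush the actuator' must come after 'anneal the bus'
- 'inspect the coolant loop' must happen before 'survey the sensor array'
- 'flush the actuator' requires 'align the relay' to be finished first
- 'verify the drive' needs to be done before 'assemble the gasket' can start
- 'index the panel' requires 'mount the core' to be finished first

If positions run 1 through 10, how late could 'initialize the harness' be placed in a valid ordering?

6

Every step that must follow 'initialize the harness' has to come after it. Tracing all chains starting from 'initialize the harness', those steps are: 'mount the core', 'verify the drive', 'assemble the gasket', 'index the panel' — 4 in total.
So at least 4 steps follow 'initialize the harness', putting 'initialize the harness' no later than position 6. That position is achievable by scheduling everything else first.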